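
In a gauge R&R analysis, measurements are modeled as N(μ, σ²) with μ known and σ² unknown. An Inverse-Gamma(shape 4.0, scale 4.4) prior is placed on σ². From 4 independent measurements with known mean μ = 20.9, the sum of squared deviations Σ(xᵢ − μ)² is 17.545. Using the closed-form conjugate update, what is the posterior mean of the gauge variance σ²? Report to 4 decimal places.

With known mean μ and an Inverse-Gamma(α, β) prior on σ², the Normal likelihood is conjugate: posterior is Inv-Gamma(α + n/2, β + Σ(xᵢ−μ)²/2).
Posterior: Inv-Gamma(4.0 + 4/2, 4.4 + 17.545/2) = Inv-Gamma(6.00, 13.1725).
E[σ²|data] = β/(α−1) = 13.1725/5.00 = 2.6345.

2.6345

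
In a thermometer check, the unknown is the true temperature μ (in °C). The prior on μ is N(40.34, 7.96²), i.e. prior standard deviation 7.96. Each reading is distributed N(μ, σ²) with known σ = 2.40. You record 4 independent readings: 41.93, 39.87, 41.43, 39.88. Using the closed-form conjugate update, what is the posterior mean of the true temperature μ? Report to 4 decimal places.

40.7678

For Normal data with known variance σ², a Normal(μ₀, σ₀²) prior on μ is conjugate. Posterior precision = 1/σ₀² + n/σ²; posterior mean is the precision-weighted average of μ₀ and x̄.
Σxᵢ = 41.93 + 39.87 + 41.43 + 39.88 = 163.11, so n·x̄ = 163.11.
σ₀² = 7.96² = 63.3616, σ² = 2.40² = 5.76; σ² + n·σ₀² = 5.76 + 4·63.3616 = 259.2064.
Posterior mean = (μ₀/σ₀² + n·x̄/σ²)/(1/σ₀² + n/σ²) = (σ²·μ₀ + σ₀²·n·x̄)/(σ² + n·σ₀²) = (5.76·40.34 + 63.3616·163.11)/259.2064 = 10567.268976/259.2064 = 40.7678.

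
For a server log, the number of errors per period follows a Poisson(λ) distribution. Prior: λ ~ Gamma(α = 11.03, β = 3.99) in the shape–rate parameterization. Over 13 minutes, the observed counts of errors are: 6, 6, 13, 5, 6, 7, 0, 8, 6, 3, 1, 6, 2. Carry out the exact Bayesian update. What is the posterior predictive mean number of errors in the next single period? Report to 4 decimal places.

4.7104

With a Gamma(shape α, rate β) prior, the Poisson likelihood is conjugate: the posterior is Gamma(α + ΣXᵢ, β + n).
Sum of counts S = 69 over n = 13 minutes.
Posterior: Gamma(α+S, β+n) = Gamma(11.03+69, 3.99+13) = Gamma(80.03, 16.99).
The predictive distribution for one future period is NegBinom with mean α/β = 4.7104.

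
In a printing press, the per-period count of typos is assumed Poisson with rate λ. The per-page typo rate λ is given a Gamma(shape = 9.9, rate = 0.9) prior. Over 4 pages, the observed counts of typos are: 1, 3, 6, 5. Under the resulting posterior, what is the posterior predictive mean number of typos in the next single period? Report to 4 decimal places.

5.0816

With a Gamma(shape α, rate β) prior, the Poisson likelihood is conjugate: the posterior is Gamma(α + ΣXᵢ, β + n).
Sum of counts S = 15 over n = 4 pages.
Posterior: Gamma(α+S, β+n) = Gamma(9.9+15, 0.9+4) = Gamma(24.9, 4.9).
The predictive distribution for one future period is NegBinom with mean α/β = 5.0816.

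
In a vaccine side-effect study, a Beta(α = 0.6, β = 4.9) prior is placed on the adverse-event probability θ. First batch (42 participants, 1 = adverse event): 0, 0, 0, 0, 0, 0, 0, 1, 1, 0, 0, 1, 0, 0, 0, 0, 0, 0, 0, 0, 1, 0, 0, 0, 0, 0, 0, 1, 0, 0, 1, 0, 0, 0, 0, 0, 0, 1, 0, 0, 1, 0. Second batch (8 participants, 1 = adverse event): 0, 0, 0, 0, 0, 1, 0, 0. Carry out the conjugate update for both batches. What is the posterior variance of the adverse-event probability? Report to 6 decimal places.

0.002532

The Beta prior is conjugate to a Binomial/Bernoulli likelihood; the update adds successes to α and failures to β.
After batch 1: Beta(0.6+8, 4.9+34) = Beta(8.6, 38.9).
After batch 2: Beta(8.6+1, 38.9+7) = Beta(9.6, 45.9).
Var = αβ/((α+β)²(α+β+1)) = 9.6·45.9/(55.5²·56.5) = 0.002532.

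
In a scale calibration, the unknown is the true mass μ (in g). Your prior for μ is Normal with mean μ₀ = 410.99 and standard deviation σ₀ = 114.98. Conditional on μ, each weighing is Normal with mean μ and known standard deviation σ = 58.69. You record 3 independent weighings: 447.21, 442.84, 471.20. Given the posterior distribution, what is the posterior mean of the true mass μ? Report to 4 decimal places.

450.3331

For Normal data with known variance σ², a Normal(μ₀, σ₀²) prior on μ is conjugate. Posterior precision = 1/σ₀² + n/σ²; posterior mean is the precision-weighted average of μ₀ and x̄.
Σxᵢ = 447.21 + 442.84 + 471.20 = 1361.25, so n·x̄ = 1361.25.
σ₀² = 114.98² = 13220.4004, σ² = 58.69² = 3444.5161; σ² + n·σ₀² = 3444.5161 + 3·13220.4004 = 43105.7173.
Posterior mean = (μ₀/σ₀² + n·x̄/σ²)/(1/σ₀² + n/σ²) = (σ²·μ₀ + σ₀²·n·x̄)/(σ² + n·σ₀²) = (3444.5161·410.99 + 13220.4004·1361.25)/43105.7173 = 19411931.716439/43105.7173 = 450.3331.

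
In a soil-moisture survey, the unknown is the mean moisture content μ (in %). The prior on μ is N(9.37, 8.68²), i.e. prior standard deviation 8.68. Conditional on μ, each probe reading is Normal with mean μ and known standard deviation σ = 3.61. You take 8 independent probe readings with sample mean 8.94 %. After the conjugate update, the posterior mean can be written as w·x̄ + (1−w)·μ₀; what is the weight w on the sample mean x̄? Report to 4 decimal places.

For Normal data with known variance σ², a Normal(μ₀, σ₀²) prior on μ is conjugate. Posterior precision = 1/σ₀² + n/σ²; posterior mean is the precision-weighted average of μ₀ and x̄.
σ₀² = 8.68² = 75.3424, σ² = 3.61² = 13.0321. Prior precision 1/σ₀² = 1/75.3424; data precision n/σ² = 8/13.0321.
w = (n/σ²)/(1/σ₀² + n/σ²) = n·σ₀²/(σ² + n·σ₀²) = 8·75.3424/(13.0321 + 8·75.3424) = 602.7392/615.7713 = 0.9788.

0.9788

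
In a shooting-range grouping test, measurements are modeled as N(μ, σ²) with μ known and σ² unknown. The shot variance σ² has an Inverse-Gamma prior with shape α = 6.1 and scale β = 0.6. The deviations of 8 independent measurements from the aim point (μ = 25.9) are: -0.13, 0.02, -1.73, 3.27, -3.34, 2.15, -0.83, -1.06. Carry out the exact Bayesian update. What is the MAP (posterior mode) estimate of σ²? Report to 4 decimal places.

With known mean μ and an Inverse-Gamma(α, β) prior on σ², the Normal likelihood is conjugate: posterior is Inv-Gamma(α + n/2, β + Σ(xᵢ−μ)²/2).
Σ(xᵢ−μ)² = (-0.13)² + (0.02)² + (-1.73)² + (3.27)² + (-3.34)² + (2.15)² + (-0.83)² + (-1.06)² = 31.2937.
Posterior: Inv-Gamma(6.1 + 8/2, 0.6 + 31.2937/2) = Inv-Gamma(10.10, 16.24685).
Mode = β/(α+1) = 16.24685/11.10 = 1.4637.

1.4637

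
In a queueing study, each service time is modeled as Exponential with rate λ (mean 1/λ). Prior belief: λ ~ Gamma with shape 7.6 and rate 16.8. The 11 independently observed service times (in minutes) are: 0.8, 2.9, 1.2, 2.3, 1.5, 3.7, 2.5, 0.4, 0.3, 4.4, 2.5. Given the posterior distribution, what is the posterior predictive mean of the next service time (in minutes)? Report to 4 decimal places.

2.2330

With a Gamma(shape α, rate β) prior on the exponential rate λ, the posterior after n observations with total T = Σxᵢ is Gamma(α+n, β+T).
Sum of observations T = 22.5 minutes; n = 11.
Posterior: Gamma(7.6+11, 16.8+22.5) = Gamma(18.6, 39.3).
The predictive distribution for the next observation is Lomax; its mean is β/(α−1) = 39.3/17.6 = 2.2330.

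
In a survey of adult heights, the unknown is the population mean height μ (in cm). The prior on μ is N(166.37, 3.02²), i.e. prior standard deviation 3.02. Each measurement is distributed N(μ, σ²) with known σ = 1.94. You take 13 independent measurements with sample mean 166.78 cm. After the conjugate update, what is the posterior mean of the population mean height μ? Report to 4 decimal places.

166.7674

For Normal data with known variance σ², a Normal(μ₀, σ₀²) prior on μ is conjugate. Posterior precision = 1/σ₀² + n/σ²; posterior mean is the precision-weighted average of μ₀ and x̄.
n·x̄ = 13·166.78 = 2168.14.
σ₀² = 3.02² = 9.1204, σ² = 1.94² = 3.7636; σ² + n·σ₀² = 3.7636 + 13·9.1204 = 122.3288.
Posterior mean = (μ₀/σ₀² + n·x̄/σ²)/(1/σ₀² + n/σ²) = (σ²·μ₀ + σ₀²·n·x̄)/(σ² + n·σ₀²) = (3.7636·166.37 + 9.1204·2168.14)/122.3288 = 20400.454188/122.3288 = 166.7674.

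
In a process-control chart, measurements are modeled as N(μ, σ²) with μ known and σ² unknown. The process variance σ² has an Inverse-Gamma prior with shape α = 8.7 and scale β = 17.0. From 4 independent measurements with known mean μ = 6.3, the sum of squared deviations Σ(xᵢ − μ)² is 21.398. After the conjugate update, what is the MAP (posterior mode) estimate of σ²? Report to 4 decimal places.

2.3674

With known mean μ and an Inverse-Gamma(α, β) prior on σ², the Normal likelihood is conjugate: posterior is Inv-Gamma(α + n/2, β + Σ(xᵢ−μ)²/2).
Posterior: Inv-Gamma(8.7 + 4/2, 17.0 + 21.398/2) = Inv-Gamma(10.70, 27.6990).
Mode = β/(α+1) = 27.6990/11.70 = 2.3674.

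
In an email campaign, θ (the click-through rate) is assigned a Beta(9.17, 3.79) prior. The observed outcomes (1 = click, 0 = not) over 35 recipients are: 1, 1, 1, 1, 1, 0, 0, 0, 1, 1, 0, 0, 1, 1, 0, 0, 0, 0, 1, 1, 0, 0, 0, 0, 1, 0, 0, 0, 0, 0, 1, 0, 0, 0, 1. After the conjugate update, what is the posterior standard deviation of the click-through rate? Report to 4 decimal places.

0.0714

The Beta prior is conjugate to a Binomial/Bernoulli likelihood; the update adds successes to α and failures to β.
Posterior: Beta(α+k, β+n−k) = Beta(9.17+14, 3.79+21) = Beta(23.17, 24.79).
Var = αβ/((α+β)²(α+β+1)) = 23.17·24.79/(47.96²·48.96) = 0.00510038; SD = √0.00510038 = 0.0714.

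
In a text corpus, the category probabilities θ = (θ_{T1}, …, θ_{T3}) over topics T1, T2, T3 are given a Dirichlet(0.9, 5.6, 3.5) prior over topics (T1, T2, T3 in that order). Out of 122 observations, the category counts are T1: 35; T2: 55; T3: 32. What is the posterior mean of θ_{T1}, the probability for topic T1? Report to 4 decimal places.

The Dirichlet prior is conjugate to the Multinomial likelihood: each posterior αⱼ = prior αⱼ + observed count nⱼ.
Posterior concentration: (35.9, 60.6, 35.5), total = 132.0.
E[θ_{T1}|data] = α_{T1}/Σα = 35.9/132.0 = 0.2720.

0.2720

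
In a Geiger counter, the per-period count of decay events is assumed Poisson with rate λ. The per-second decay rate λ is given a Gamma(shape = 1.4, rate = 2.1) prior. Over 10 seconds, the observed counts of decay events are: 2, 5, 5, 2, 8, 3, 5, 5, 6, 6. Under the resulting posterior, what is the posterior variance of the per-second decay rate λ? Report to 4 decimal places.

0.3306

With a Gamma(shape α, rate β) prior, the Poisson likelihood is conjugate: the posterior is Gamma(α + ΣXᵢ, β + n).
Sum of counts S = 47 over n = 10 seconds.
Posterior: Gamma(α+S, β+n) = Gamma(1.4+47, 2.1+10) = Gamma(48.4, 12.1).
Var = α/β² = 48.4/12.1² = 0.3306.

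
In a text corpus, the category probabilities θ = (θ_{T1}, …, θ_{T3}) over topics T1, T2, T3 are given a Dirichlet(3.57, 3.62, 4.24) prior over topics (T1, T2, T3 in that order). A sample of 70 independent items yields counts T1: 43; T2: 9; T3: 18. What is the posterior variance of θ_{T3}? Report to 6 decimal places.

0.002408

The Dirichlet prior is conjugate to the Multinomial likelihood: each posterior αⱼ = prior αⱼ + observed count nⱼ.
Posterior concentration: (46.57, 12.62, 22.24), total = 81.43.
Var[θ_j] = α_j(Σα−α_j)/((Σα)²(Σα+1)) = 22.24·59.19/(81.43²·82.43) = 0.002408.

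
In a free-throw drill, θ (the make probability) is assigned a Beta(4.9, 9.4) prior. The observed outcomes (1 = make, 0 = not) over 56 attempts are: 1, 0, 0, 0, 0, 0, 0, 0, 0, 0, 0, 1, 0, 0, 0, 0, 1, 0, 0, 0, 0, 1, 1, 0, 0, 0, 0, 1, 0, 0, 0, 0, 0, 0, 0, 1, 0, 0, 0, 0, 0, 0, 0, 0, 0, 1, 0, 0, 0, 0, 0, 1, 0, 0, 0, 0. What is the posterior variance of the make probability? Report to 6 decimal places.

The Beta prior is conjugate to a Binomial/Bernoulli likelihood; the update adds successes to α and failures to β.
Posterior: Beta(α+k, β+n−k) = Beta(4.9+9, 9.4+47) = Beta(13.9, 56.4).
Var = αβ/((α+β)²(α+β+1)) = 13.9·56.4/(70.3²·71.3) = 0.002225.

0.002225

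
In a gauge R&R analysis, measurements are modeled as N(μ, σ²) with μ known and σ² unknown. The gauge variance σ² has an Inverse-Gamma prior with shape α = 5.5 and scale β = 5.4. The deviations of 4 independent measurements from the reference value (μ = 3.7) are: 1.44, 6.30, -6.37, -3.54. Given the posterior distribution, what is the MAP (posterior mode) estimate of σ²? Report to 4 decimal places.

6.2160

With known mean μ and an Inverse-Gamma(α, β) prior on σ², the Normal likelihood is conjugate: posterior is Inv-Gamma(α + n/2, β + Σ(xᵢ−μ)²/2).
Σ(xᵢ−μ)² = (1.44)² + (6.30)² + (-6.37)² + (-3.54)² = 94.8721.
Posterior: Inv-Gamma(5.5 + 4/2, 5.4 + 94.8721/2) = Inv-Gamma(7.50, 52.83605).
Mode = β/(α+1) = 52.83605/8.50 = 6.2160.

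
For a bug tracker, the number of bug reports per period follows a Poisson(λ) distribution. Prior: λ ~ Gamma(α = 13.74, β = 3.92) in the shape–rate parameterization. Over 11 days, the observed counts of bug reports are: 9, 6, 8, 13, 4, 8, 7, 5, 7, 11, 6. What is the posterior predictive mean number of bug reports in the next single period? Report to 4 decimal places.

6.5509

With a Gamma(shape α, rate β) prior, the Poisson likelihood is conjugate: the posterior is Gamma(α + ΣXᵢ, β + n).
Sum of counts S = 84 over n = 11 days.
Posterior: Gamma(α+S, β+n) = Gamma(13.74+84, 3.92+11) = Gamma(97.74, 14.92).
The predictive distribution for one future period is NegBinom with mean α/β = 6.5509.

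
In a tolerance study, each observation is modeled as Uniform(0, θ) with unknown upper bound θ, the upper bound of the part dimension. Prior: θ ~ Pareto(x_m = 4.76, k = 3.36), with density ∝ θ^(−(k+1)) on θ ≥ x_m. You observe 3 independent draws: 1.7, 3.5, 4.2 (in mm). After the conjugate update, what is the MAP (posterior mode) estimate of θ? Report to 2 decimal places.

4.76

A Pareto(scale x_m, shape k) prior on the upper bound θ of Uniform(0, θ) is conjugate: posterior is Pareto(max(x_m, max xᵢ), k + n).
Sample maximum = 4.2; prior scale x_m = 4.76 → posterior scale = max = 4.76.
Posterior shape = 3.36 + 3 = 6.36.
The Pareto density is decreasing on [x_m, ∞), so the mode is x_m = 4.76.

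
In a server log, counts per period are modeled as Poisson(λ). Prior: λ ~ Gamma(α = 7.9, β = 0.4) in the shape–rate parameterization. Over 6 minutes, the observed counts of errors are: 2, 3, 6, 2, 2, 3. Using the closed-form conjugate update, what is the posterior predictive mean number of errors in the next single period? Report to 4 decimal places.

With a Gamma(shape α, rate β) prior, the Poisson likelihood is conjugate: the posterior is Gamma(α + ΣXᵢ, β + n).
Sum of counts S = 18 over n = 6 minutes.
Posterior: Gamma(α+S, β+n) = Gamma(7.9+18, 0.4+6) = Gamma(25.9, 6.4).
The predictive distribution for one future period is NegBinom with mean α/β = 4.0469.

4.0469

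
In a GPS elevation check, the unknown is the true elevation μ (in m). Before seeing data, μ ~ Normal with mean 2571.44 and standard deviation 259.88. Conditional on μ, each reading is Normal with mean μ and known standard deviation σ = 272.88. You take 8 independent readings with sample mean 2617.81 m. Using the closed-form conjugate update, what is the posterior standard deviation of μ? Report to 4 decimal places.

For Normal data with known variance σ², a Normal(μ₀, σ₀²) prior on μ is conjugate. Posterior precision = 1/σ₀² + n/σ²; posterior mean is the precision-weighted average of μ₀ and x̄.
σ₀² = 259.88² = 67537.6144, σ² = 272.88² = 74463.4944; σ² + n·σ₀² = 74463.4944 + 8·67537.6144 = 614764.4096.
Posterior precision = 1/σ₀² + n/σ² = 1/67537.6144 + 8/74463.4944 = (σ² + n·σ₀²)/(σ₀²σ²) = 614764.4096/(67537.6144·74463.4944); posterior variance σₙ² = σ₀²σ²/(σ² + n·σ₀²) = 67537.6144·74463.4944/614764.4096 = 8180.510604.
Posterior SD = √σₙ² = √(67537.6144·74463.4944/614764.4096) = 90.4462.

90.4462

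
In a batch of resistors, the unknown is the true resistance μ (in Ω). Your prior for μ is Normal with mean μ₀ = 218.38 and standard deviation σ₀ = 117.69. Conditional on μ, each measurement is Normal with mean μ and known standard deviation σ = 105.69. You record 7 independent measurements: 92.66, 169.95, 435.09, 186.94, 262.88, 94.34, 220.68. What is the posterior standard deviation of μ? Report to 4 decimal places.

For Normal data with known variance σ², a Normal(μ₀, σ₀²) prior on μ is conjugate. Posterior precision = 1/σ₀² + n/σ²; posterior mean is the precision-weighted average of μ₀ and x̄.
σ₀² = 117.69² = 13850.9361, σ² = 105.69² = 11170.3761; σ² + n·σ₀² = 11170.3761 + 7·13850.9361 = 108126.9288.
Posterior precision = 1/σ₀² + n/σ² = 1/13850.9361 + 7/11170.3761 = (σ² + n·σ₀²)/(σ₀²σ²) = 108126.9288/(13850.9361·11170.3761); posterior variance σₙ² = σ₀²σ²/(σ² + n·σ₀²) = 13850.9361·11170.3761/108126.9288 = 1430.912422.
Posterior SD = √σₙ² = √(13850.9361·11170.3761/108126.9288) = 37.8274.

37.8274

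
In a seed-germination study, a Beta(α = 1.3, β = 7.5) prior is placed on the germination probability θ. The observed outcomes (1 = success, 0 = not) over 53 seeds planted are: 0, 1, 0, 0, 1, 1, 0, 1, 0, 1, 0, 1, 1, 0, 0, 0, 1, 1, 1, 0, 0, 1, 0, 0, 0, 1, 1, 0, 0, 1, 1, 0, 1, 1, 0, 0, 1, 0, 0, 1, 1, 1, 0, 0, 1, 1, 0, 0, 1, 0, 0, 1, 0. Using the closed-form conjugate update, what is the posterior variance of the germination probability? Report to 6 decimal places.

0.003893

The Beta prior is conjugate to a Binomial/Bernoulli likelihood; the update adds successes to α and failures to β.
Posterior: Beta(α+k, β+n−k) = Beta(1.3+25, 7.5+28) = Beta(26.3, 35.5).
Var = αβ/((α+β)²(α+β+1)) = 26.3·35.5/(61.8²·62.8) = 0.003893.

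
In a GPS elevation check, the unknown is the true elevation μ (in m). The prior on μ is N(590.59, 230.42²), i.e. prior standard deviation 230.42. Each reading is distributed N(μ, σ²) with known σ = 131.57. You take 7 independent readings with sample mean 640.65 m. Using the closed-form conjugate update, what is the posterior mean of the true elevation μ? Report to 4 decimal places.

For Normal data with known variance σ², a Normal(μ₀, σ₀²) prior on μ is conjugate. Posterior precision = 1/σ₀² + n/σ²; posterior mean is the precision-weighted average of μ₀ and x̄.
n·x̄ = 7·640.65 = 4484.55.
σ₀² = 230.42² = 53093.3764, σ² = 131.57² = 17310.6649; σ² + n·σ₀² = 17310.6649 + 7·53093.3764 = 388964.2997.
Posterior mean = (μ₀/σ₀² + n·x̄/σ²)/(1/σ₀² + n/σ²) = (σ²·μ₀ + σ₀²·n·x̄)/(σ² + n·σ₀²) = (17310.6649·590.59 + 53093.3764·4484.55)/388964.2997 = 248323406.717911/388964.2997 = 638.4221.

638.4221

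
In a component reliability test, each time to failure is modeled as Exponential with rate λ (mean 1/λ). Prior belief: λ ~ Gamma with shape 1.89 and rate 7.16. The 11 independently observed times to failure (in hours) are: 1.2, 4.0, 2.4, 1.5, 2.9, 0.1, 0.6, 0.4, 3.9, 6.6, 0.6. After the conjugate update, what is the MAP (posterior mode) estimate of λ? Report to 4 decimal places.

0.3791

With a Gamma(shape α, rate β) prior on the exponential rate λ, the posterior after n observations with total T = Σxᵢ is Gamma(α+n, β+T).
Sum of observations T = 24.2 hours; n = 11.
Posterior: Gamma(1.89+11, 7.16+24.2) = Gamma(12.89, 31.36).
Mode = (α−1)/β = 0.3791.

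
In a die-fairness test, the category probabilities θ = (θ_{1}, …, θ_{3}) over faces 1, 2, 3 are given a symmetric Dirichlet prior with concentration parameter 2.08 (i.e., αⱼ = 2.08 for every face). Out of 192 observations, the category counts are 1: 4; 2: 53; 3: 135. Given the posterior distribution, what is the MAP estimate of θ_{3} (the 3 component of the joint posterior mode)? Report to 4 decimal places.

0.6970

The Dirichlet prior is conjugate to the Multinomial likelihood: each posterior αⱼ = prior αⱼ + observed count nⱼ.
Posterior concentration: (6.08, 55.08, 137.08), total = 198.24.
Joint mode component: (α_{3}−1)/(Σα−K) = 136.08/195.24 = 0.6970.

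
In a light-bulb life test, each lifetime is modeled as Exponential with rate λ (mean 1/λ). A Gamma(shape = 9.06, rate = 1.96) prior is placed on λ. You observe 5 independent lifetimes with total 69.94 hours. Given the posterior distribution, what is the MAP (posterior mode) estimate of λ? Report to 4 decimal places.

With a Gamma(shape α, rate β) prior on the exponential rate λ, the posterior after n observations with total T = Σxᵢ is Gamma(α+n, β+T).
Posterior: Gamma(9.06+5, 1.96+69.94) = Gamma(14.06, 71.90).
Mode = (α−1)/β = 0.1816.

0.1816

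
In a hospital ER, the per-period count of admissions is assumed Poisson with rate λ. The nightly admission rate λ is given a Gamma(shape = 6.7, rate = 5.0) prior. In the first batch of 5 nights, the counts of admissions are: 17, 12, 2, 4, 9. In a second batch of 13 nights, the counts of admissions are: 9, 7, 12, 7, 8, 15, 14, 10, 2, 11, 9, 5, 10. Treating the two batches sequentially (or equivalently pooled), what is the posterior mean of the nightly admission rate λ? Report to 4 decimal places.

With a Gamma(shape α, rate β) prior, the Poisson likelihood is conjugate: the posterior is Gamma(α + ΣXᵢ, β + n).
Batch 1: sum of counts S = 44 over n = 5 nights.
After batch 1: Gamma(α+S, β+n) = Gamma(6.7+44, 5.0+5) = Gamma(50.7, 10.0).
Batch 2: sum of counts S = 119 over n = 13 nights.
After batch 2: Gamma(α+S, β+n) = Gamma(50.7+119, 10.0+13) = Gamma(169.7, 23.0).
Posterior mean = α/β = 169.7/23.0 = 7.3783.

7.3783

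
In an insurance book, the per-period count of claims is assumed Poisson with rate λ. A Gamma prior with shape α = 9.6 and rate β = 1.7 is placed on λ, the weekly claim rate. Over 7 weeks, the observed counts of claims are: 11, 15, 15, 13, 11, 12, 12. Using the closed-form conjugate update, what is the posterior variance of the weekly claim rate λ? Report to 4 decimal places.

1.3027

With a Gamma(shape α, rate β) prior, the Poisson likelihood is conjugate: the posterior is Gamma(α + ΣXᵢ, β + n).
Sum of counts S = 89 over n = 7 weeks.
Posterior: Gamma(α+S, β+n) = Gamma(9.6+89, 1.7+7) = Gamma(98.6, 8.7).
Var = α/β² = 98.6/8.7² = 1.3027.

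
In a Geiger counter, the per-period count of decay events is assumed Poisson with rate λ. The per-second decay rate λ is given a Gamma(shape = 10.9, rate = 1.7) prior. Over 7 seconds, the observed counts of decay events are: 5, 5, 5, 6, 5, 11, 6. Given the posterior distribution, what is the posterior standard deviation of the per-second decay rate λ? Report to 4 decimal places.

With a Gamma(shape α, rate β) prior, the Poisson likelihood is conjugate: the posterior is Gamma(α + ΣXᵢ, β + n).
Sum of counts S = 43 over n = 7 seconds.
Posterior: Gamma(α+S, β+n) = Gamma(10.9+43, 1.7+7) = Gamma(53.9, 8.7).
SD = √α/β = √53.9/8.7 = 0.8439.

0.8439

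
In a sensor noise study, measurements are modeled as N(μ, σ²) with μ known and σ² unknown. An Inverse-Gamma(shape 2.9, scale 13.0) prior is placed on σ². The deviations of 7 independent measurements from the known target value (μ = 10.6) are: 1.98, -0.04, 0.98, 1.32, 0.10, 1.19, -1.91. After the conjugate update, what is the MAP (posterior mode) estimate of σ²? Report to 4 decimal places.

2.5472

With known mean μ and an Inverse-Gamma(α, β) prior on σ², the Normal likelihood is conjugate: posterior is Inv-Gamma(α + n/2, β + Σ(xᵢ−μ)²/2).
Σ(xᵢ−μ)² = (1.98)² + (-0.04)² + (0.98)² + (1.32)² + (0.10)² + (1.19)² + (-1.91)² = 11.6990.
Posterior: Inv-Gamma(2.9 + 7/2, 13.0 + 11.6990/2) = Inv-Gamma(6.40, 18.84950).
Mode = β/(α+1) = 18.84950/7.40 = 2.5472.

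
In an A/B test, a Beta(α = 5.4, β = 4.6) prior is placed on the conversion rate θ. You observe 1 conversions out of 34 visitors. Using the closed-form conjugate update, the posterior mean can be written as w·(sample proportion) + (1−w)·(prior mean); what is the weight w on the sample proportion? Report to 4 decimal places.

The Beta prior is conjugate to a Binomial/Bernoulli likelihood; the update adds successes to α and failures to β.
Posterior mean = (α₀+k)/(α₀+β₀+n) = [n/(α₀+β₀+n)]·(k/n) + [(α₀+β₀)/(α₀+β₀+n)]·α₀/(α₀+β₀), so only n and the prior enter the weight.
The weight on the data is w = n/(α₀+β₀+n) = 34/(5.4+4.6+34) = 34/44.0 = 0.7727.

0.7727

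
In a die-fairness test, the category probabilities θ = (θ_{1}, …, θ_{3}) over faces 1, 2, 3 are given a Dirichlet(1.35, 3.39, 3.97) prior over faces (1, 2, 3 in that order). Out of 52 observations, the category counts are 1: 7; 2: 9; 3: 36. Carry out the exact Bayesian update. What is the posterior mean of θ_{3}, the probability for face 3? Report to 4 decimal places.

The Dirichlet prior is conjugate to the Multinomial likelihood: each posterior αⱼ = prior αⱼ + observed count nⱼ.
Posterior concentration: (8.35, 12.39, 39.97), total = 60.71.
E[θ_{3}|data] = α_{3}/Σα = 39.97/60.71 = 0.6584.

0.6584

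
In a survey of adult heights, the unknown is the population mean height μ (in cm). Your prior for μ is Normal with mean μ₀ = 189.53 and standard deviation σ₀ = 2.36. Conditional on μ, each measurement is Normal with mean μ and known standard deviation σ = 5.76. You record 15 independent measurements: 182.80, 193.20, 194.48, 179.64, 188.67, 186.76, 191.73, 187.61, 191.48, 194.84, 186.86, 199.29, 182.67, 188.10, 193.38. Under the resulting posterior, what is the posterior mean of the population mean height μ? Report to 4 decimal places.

For Normal data with known variance σ², a Normal(μ₀, σ₀²) prior on μ is conjugate. Posterior precision = 1/σ₀² + n/σ²; posterior mean is the precision-weighted average of μ₀ and x̄.
Σxᵢ = 182.80 + 193.20 + 194.48 + 179.64 + 188.67 + 186.76 + 191.73 + 187.61 + 191.48 + 194.84 + 186.86 + 199.29 + 182.67 + 188.10 + 193.38 = 2841.51, so n·x̄ = 2841.51.
σ₀² = 2.36² = 5.5696, σ² = 5.76² = 33.1776; σ² + n·σ₀² = 33.1776 + 15·5.5696 = 116.7216.
Posterior mean = (μ₀/σ₀² + n·x̄/σ²)/(1/σ₀² + n/σ²) = (σ²·μ₀ + σ₀²·n·x̄)/(σ² + n·σ₀²) = (33.1776·189.53 + 5.5696·2841.51)/116.7216 = 22114.224624/116.7216 = 189.4613.

189.4613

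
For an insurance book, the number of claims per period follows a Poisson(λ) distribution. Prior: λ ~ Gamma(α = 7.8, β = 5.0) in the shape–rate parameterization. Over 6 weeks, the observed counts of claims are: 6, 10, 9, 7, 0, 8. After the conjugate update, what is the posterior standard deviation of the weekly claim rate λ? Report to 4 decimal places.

0.6285

With a Gamma(shape α, rate β) prior, the Poisson likelihood is conjugate: the posterior is Gamma(α + ΣXᵢ, β + n).
Sum of counts S = 40 over n = 6 weeks.
Posterior: Gamma(α+S, β+n) = Gamma(7.8+40, 5.0+6) = Gamma(47.8, 11.0).
SD = √α/β = √47.8/11.0 = 0.6285.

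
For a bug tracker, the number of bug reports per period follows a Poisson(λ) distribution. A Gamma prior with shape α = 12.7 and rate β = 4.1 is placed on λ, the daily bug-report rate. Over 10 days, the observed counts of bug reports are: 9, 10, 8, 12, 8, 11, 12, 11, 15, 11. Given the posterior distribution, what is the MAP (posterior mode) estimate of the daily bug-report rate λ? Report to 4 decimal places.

8.4184

With a Gamma(shape α, rate β) prior, the Poisson likelihood is conjugate: the posterior is Gamma(α + ΣXᵢ, β + n).
Sum of counts S = 107 over n = 10 days.
Posterior: Gamma(α+S, β+n) = Gamma(12.7+107, 4.1+10) = Gamma(119.7, 14.1).
Mode of Gamma(α,β) for α≥1 is (α−1)/β = 118.7/14.1 = 8.4184.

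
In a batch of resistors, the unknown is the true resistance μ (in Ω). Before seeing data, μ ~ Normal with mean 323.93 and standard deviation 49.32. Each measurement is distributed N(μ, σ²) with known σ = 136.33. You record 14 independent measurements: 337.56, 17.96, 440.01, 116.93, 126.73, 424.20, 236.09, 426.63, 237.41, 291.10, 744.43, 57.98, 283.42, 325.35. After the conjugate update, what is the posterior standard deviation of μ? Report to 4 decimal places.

29.3059

For Normal data with known variance σ², a Normal(μ₀, σ₀²) prior on μ is conjugate. Posterior precision = 1/σ₀² + n/σ²; posterior mean is the precision-weighted average of μ₀ and x̄.
σ₀² = 49.32² = 2432.4624, σ² = 136.33² = 18585.8689; σ² + n·σ₀² = 18585.8689 + 14·2432.4624 = 52640.3425.
Posterior precision = 1/σ₀² + n/σ² = 1/2432.4624 + 14/18585.8689 = (σ² + n·σ₀²)/(σ₀²σ²) = 52640.3425/(2432.4624·18585.8689); posterior variance σₙ² = σ₀²σ²/(σ² + n·σ₀²) = 2432.4624·18585.8689/52640.3425 = 858.836115.
Posterior SD = √σₙ² = √(2432.4624·18585.8689/52640.3425) = 29.3059.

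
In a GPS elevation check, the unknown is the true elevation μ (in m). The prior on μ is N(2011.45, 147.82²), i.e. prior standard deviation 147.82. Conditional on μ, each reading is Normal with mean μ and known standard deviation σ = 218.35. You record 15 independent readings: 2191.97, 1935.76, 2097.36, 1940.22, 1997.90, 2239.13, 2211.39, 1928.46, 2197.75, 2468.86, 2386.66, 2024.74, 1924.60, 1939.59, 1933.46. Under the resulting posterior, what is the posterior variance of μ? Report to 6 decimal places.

For Normal data with known variance σ², a Normal(μ₀, σ₀²) prior on μ is conjugate. Posterior precision = 1/σ₀² + n/σ²; posterior mean is the precision-weighted average of μ₀ and x̄.
σ₀² = 147.82² = 21850.7524, σ² = 218.35² = 47676.7225; σ² + n·σ₀² = 47676.7225 + 15·21850.7524 = 375438.0085.
Posterior precision = 1/σ₀² + n/σ² = 1/21850.7524 + 15/47676.7225 = (σ² + n·σ₀²)/(σ₀²σ²) = 375438.0085/(21850.7524·47676.7225); posterior variance σₙ² = σ₀²σ²/(σ² + n·σ₀²) = 21850.7524·47676.7225/375438.0085 = 2774.818306.

2774.818306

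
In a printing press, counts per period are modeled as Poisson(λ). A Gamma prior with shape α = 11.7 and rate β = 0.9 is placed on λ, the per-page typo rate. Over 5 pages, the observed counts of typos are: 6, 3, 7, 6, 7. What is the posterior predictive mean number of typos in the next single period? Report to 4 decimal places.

With a Gamma(shape α, rate β) prior, the Poisson likelihood is conjugate: the posterior is Gamma(α + ΣXᵢ, β + n).
Sum of counts S = 29 over n = 5 pages.
Posterior: Gamma(α+S, β+n) = Gamma(11.7+29, 0.9+5) = Gamma(40.7, 5.9).
The predictive distribution for one future period is NegBinom with mean α/β = 6.8983.

6.8983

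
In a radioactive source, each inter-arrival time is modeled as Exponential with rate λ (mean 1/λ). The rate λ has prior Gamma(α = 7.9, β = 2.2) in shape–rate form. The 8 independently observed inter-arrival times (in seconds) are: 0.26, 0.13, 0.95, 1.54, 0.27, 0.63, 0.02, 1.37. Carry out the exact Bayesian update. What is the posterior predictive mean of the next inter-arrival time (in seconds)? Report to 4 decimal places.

With a Gamma(shape α, rate β) prior on the exponential rate λ, the posterior after n observations with total T = Σxᵢ is Gamma(α+n, β+T).
Sum of observations T = 5.17 seconds; n = 8.
Posterior: Gamma(7.9+8, 2.2+5.17) = Gamma(15.9, 7.37).
The predictive distribution for the next observation is Lomax; its mean is β/(α−1) = 7.37/14.9 = 0.4946.

0.4946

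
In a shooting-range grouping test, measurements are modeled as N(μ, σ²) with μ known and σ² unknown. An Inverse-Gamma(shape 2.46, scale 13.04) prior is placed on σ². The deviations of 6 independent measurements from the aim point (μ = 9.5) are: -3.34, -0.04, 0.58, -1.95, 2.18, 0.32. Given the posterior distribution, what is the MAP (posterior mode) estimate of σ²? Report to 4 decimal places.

3.5782

With known mean μ and an Inverse-Gamma(α, β) prior on σ², the Normal likelihood is conjugate: posterior is Inv-Gamma(α + n/2, β + Σ(xᵢ−μ)²/2).
Σ(xᵢ−μ)² = (-3.34)² + (-0.04)² + (0.58)² + (-1.95)² + (2.18)² + (0.32)² = 20.1509.
Posterior: Inv-Gamma(2.46 + 6/2, 13.04 + 20.1509/2) = Inv-Gamma(5.46, 23.11545).
Mode = β/(α+1) = 23.11545/6.46 = 3.5782.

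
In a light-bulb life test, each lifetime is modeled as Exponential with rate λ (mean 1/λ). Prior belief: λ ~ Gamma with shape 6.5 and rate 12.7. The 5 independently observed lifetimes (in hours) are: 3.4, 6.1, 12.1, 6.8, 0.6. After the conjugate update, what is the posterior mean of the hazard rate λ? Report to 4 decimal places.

0.2758

With a Gamma(shape α, rate β) prior on the exponential rate λ, the posterior after n observations with total T = Σxᵢ is Gamma(α+n, β+T).
Sum of observations T = 29.0 hours; n = 5.
Posterior: Gamma(6.5+5, 12.7+29.0) = Gamma(11.5, 41.7).
Posterior mean of λ = α/β = 11.5/41.7 = 0.2758.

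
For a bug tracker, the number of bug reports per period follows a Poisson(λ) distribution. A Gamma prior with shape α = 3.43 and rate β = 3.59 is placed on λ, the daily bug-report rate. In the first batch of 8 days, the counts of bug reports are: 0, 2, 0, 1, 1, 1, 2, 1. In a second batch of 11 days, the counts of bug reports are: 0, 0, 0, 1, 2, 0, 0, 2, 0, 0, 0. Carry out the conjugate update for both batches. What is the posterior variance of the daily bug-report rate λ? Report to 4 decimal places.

0.0322

With a Gamma(shape α, rate β) prior, the Poisson likelihood is conjugate: the posterior is Gamma(α + ΣXᵢ, β + n).
Batch 1: sum of counts S = 8 over n = 8 days.
After batch 1: Gamma(α+S, β+n) = Gamma(3.43+8, 3.59+8) = Gamma(11.43, 11.59).
Batch 2: sum of counts S = 5 over n = 11 days.
After batch 2: Gamma(α+S, β+n) = Gamma(11.43+5, 11.59+11) = Gamma(16.43, 22.59).
Var = α/β² = 16.43/22.59² = 0.0322.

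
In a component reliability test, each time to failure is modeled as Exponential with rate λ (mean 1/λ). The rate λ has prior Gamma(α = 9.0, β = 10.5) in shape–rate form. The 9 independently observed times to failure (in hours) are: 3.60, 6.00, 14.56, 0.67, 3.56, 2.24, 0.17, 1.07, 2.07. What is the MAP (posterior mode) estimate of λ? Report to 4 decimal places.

With a Gamma(shape α, rate β) prior on the exponential rate λ, the posterior after n observations with total T = Σxᵢ is Gamma(α+n, β+T).
Sum of observations T = 33.94 hours; n = 9.
Posterior: Gamma(9.0+9, 10.5+33.94) = Gamma(18.0, 44.44).
Mode = (α−1)/β = 0.3825.

0.3825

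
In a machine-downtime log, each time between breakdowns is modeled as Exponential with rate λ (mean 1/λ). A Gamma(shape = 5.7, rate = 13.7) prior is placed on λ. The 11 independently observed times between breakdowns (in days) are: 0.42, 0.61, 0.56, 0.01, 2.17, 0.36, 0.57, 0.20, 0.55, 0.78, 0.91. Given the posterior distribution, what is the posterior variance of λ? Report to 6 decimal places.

With a Gamma(shape α, rate β) prior on the exponential rate λ, the posterior after n observations with total T = Σxᵢ is Gamma(α+n, β+T).
Sum of observations T = 7.14 days; n = 11.
Posterior: Gamma(5.7+11, 13.7+7.14) = Gamma(16.7, 20.84).
Var = α/β² = 0.038452.

0.038452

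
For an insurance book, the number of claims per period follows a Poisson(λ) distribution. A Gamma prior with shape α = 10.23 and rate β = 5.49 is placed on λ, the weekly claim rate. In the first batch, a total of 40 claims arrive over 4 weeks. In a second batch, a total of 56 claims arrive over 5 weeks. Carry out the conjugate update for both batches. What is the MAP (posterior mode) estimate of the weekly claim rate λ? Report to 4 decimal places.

7.2622

With a Gamma(shape α, rate β) prior, the Poisson likelihood is conjugate: the posterior is Gamma(α + ΣXᵢ, β + n).
After batch 1: Gamma(α+S, β+n) = Gamma(10.23+40, 5.49+4) = Gamma(50.23, 9.49).
After batch 2: Gamma(α+S, β+n) = Gamma(50.23+56, 9.49+5) = Gamma(106.23, 14.49).
Mode of Gamma(α,β) for α≥1 is (α−1)/β = 105.23/14.49 = 7.2622.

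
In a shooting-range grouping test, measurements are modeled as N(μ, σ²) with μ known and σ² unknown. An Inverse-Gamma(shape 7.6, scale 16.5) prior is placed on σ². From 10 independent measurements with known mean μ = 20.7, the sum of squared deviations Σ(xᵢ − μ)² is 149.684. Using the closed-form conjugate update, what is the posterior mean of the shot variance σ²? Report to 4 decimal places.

7.8743

With known mean μ and an Inverse-Gamma(α, β) prior on σ², the Normal likelihood is conjugate: posterior is Inv-Gamma(α + n/2, β + Σ(xᵢ−μ)²/2).
Posterior: Inv-Gamma(7.6 + 10/2, 16.5 + 149.684/2) = Inv-Gamma(12.60, 91.3420).
E[σ²|data] = β/(α−1) = 91.3420/11.60 = 7.8743.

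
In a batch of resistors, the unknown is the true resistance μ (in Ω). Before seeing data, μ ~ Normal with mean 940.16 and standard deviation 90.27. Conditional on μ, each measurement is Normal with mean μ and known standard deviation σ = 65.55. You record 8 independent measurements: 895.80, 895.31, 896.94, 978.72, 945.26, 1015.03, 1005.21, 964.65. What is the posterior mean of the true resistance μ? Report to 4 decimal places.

For Normal data with known variance σ², a Normal(μ₀, σ₀²) prior on μ is conjugate. Posterior precision = 1/σ₀² + n/σ²; posterior mean is the precision-weighted average of μ₀ and x̄.
Σxᵢ = 895.80 + 895.31 + 896.94 + 978.72 + 945.26 + 1015.03 + 1005.21 + 964.65 = 7596.92, so n·x̄ = 7596.92.
σ₀² = 90.27² = 8148.6729, σ² = 65.55² = 4296.8025; σ² + n·σ₀² = 4296.8025 + 8·8148.6729 = 69486.1857.
Posterior mean = (μ₀/σ₀² + n·x̄/σ²)/(1/σ₀² + n/σ²) = (σ²·μ₀ + σ₀²·n·x̄)/(σ² + n·σ₀²) = (4296.8025·940.16 + 8148.6729·7596.92)/69486.1857 = 65944497.965868/69486.1857 = 949.0303.

949.0303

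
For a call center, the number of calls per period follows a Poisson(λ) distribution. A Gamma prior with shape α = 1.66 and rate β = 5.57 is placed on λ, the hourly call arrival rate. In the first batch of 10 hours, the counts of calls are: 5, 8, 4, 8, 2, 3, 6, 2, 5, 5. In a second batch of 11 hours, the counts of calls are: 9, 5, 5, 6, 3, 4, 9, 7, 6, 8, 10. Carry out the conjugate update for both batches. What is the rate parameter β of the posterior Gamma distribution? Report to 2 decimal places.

26.57

With a Gamma(shape α, rate β) prior, the Poisson likelihood is conjugate: the posterior is Gamma(α + ΣXᵢ, β + n).
Batch 1: sum of counts S = 48 over n = 10 hours.
After batch 1: Gamma(α+S, β+n) = Gamma(1.66+48, 5.57+10) = Gamma(49.66, 15.57).
Batch 2: sum of counts S = 72 over n = 11 hours.
After batch 2: Gamma(α+S, β+n) = Gamma(49.66+72, 15.57+11) = Gamma(121.66, 26.57).
Posterior β = 26.57.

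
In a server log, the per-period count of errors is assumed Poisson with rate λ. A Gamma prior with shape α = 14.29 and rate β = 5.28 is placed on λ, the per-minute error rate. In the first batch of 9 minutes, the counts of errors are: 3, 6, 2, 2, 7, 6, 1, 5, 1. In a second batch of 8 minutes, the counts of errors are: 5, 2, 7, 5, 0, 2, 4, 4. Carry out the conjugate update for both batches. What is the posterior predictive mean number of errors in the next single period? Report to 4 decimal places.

With a Gamma(shape α, rate β) prior, the Poisson likelihood is conjugate: the posterior is Gamma(α + ΣXᵢ, β + n).
Batch 1: sum of counts S = 33 over n = 9 minutes.
After batch 1: Gamma(α+S, β+n) = Gamma(14.29+33, 5.28+9) = Gamma(47.29, 14.28).
Batch 2: sum of counts S = 29 over n = 8 minutes.
After batch 2: Gamma(α+S, β+n) = Gamma(47.29+29, 14.28+8) = Gamma(76.29, 22.28).
The predictive distribution for one future period is NegBinom with mean α/β = 3.4241.

3.4241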